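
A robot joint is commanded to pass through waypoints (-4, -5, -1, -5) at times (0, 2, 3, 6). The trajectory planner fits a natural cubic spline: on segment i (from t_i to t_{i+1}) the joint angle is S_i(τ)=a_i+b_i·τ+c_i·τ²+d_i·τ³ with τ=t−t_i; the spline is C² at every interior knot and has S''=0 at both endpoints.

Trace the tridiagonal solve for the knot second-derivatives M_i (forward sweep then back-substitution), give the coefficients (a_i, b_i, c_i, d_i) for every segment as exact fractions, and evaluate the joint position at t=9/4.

  seg 0: a=-4 b=-637/282 c=0 d=62/141
  seg 1: a=-5 b=851/282 c=124/47 d=-467/282
  seg 2: a=-1 b=469/141 c=-219/94 d=73/282
S(9/4) = -24705/6016

Δ: Δ0=-1/2, Δ1=4, Δ2=-4/3
row 1: diag=6, rhs=27; c'=1/6, d'=9/2
row 2: denom=8−1·1/6=47/6; d'=(-32−1·9/2)/(47/6)=-219/47
back: M2=-219/47
back: M1=9/2−1/6·-219/47=248/47
M: M0=0, M1=248/47, M2=-219/47, M3=0
seg 0: a=-4, c=M0/2=0, d=(M1−M0)/(6·2)=62/141, b=Δ0−h0·(2M0+M1)/6=-637/282
seg 1: a=-5, c=M1/2=124/47, d=(M2−M1)/(6·1)=-467/282, b=Δ1−h1·(2M1+M2)/6=851/282
seg 2: a=-1, c=M2/2=-219/94, d=(M3−M2)/(6·3)=73/282, b=Δ2−h2·(2M2+M3)/6=469/141
t_q=9/4 → seg 1, τ=1/4; S=-5+851/282·τ+124/47·τ²+-467/282·τ³=-24705/6016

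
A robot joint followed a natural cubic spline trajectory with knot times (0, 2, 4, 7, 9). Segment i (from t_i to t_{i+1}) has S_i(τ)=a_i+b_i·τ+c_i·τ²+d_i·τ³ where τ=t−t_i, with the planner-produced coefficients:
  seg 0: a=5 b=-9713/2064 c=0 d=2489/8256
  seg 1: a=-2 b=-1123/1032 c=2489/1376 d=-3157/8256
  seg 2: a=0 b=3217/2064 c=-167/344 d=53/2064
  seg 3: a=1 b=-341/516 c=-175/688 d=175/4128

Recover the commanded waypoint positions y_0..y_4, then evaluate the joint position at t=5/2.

y_0 = S_0(0) = a_0 = 5
y_1 = S_1(0) = a_1 = -2
y_2 = S_2(0) = a_2 = 0
y_3 = S_3(0) = a_3 = 1
y_4 = S_3(2) = -1
t_q=5/2 is in segment 1 (τ=1/2); S_1(τ)=-47107/22016

y_0=5 y_1=-2 y_2=0 y_3=1 y_4=-1
S(5/2) = -47107/22016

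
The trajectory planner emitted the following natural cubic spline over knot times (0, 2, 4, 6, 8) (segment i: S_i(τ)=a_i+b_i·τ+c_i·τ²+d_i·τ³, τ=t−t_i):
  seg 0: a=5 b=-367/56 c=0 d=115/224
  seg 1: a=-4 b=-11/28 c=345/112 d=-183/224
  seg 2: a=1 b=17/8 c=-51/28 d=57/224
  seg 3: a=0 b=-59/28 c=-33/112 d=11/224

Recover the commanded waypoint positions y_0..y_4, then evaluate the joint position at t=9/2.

y_0 = S_0(0) = a_0 = 5
y_1 = S_1(0) = a_1 = -4
y_2 = S_2(0) = a_2 = 1
y_3 = S_3(0) = a_3 = 0
y_4 = S_3(2) = -5
t_q=9/2 is in segment 2 (τ=1/2); S_2(τ)=2937/1792

y_0=5 y_1=-4 y_2=1 y_3=0 y_4=-5
S(9/2) = 2937/1792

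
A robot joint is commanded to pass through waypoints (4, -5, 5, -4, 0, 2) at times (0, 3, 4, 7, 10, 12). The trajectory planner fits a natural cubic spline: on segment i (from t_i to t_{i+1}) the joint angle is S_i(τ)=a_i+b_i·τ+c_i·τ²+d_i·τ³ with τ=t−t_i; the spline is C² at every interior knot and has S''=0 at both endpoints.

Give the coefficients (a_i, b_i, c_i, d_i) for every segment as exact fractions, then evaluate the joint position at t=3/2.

Δ: Δ0=-3, Δ1=10, Δ2=-3, Δ3=4/3, Δ4=1
row 1: diag=8, rhs=78; c'=1/8, d'=39/4
row 2: denom=8−1·1/8=63/8; d'=(-78−1·39/4)/(63/8)=-78/7
row 3: denom=12−3·8/21=76/7; d'=(26−3·-78/7)/(76/7)=104/19
row 4: denom=10−3·21/76=697/76; d'=(-2−3·104/19)/(697/76)=-1400/697
back: M4=-1400/697
back: M3=104/19−21/76·-1400/697=4202/697
back: M2=-78/7−8/21·4202/697=-28102/2091
back: M1=39/4−1/8·-28102/2091=23900/2091
M: M0=0, M1=23900/2091, M2=-28102/2091, M3=4202/697, M4=-1400/697, M5=0
seg 0: a=4, c=M0/2=0, d=(M1−M0)/(6·3)=11950/18819, b=Δ0−h0·(2M0+M1)/6=-18223/2091
seg 1: a=-5, c=M1/2=11950/2091, d=(M2−M1)/(6·1)=-2889/697, b=Δ1−h1·(2M1+M2)/6=17627/2091
seg 2: a=5, c=M2/2=-14051/2091, d=(M3−M2)/(6·3)=20354/18819, b=Δ2−h2·(2M2+M3)/6=15526/2091
seg 3: a=-4, c=M3/2=2101/697, d=(M4−M3)/(6·3)=-2801/6273, b=Δ3−h3·(2M3+M4)/6=-454/123
seg 4: a=0, c=M4/2=-700/697, d=(M5−M4)/(6·2)=350/2091, b=Δ4−h4·(2M4+M5)/6=4891/2091
t_q=3/2 → seg 0, τ=3/2; S=4+-18223/2091·τ+0·τ²+11950/18819·τ³=-19319/2788

  seg 0: a=4 b=-18223/2091 c=0 d=11950/18819
  seg 1: a=-5 b=17627/2091 c=11950/2091 d=-2889/697
  seg 2: a=5 b=15526/2091 c=-14051/2091 d=20354/18819
  seg 3: a=-4 b=-454/123 c=2101/697 d=-2801/6273
  seg 4: a=0 b=4891/2091 c=-700/697 d=350/2091
S(3/2) = -19319/2788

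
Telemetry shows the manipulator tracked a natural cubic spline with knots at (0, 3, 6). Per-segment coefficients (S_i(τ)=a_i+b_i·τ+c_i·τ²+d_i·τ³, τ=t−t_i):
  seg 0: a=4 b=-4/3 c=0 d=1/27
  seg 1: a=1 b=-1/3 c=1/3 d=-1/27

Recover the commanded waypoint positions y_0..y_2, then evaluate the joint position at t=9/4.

y_0 = S_0(0) = a_0 = 4
y_1 = S_1(0) = a_1 = 1
y_2 = S_1(3) = 2
t_q=9/4 is in segment 0 (τ=9/4); S_0(τ)=91/64

y_0=4 y_1=1 y_2=2
S(9/4) = 91/64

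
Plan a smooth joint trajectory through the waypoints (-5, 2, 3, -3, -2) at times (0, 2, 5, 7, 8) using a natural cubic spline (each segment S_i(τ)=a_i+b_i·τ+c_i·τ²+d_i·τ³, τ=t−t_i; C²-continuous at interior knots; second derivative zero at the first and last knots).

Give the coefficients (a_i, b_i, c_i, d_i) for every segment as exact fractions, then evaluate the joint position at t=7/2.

  seg 0: a=-5 b=5873/1518 c=0 d=-70/759
  seg 1: a=2 b=4193/1518 c=-140/253 d=-389/4554
  seg 2: a=3 b=-2174/759 c=-669/506 d=476/759
  seg 3: a=-3 b=-476/759 c=1235/506 d=-1235/1518
S(7/2) = 18661/4048

Δ: Δ0=7/2, Δ1=1/3, Δ2=-3, Δ3=1
row 1: diag=10, rhs=-19; c'=3/10, d'=-19/10
row 2: denom=10−3·3/10=91/10; d'=(-20−3·-19/10)/(91/10)=-11/7
row 3: denom=6−2·20/91=506/91; d'=(24−2·-11/7)/(506/91)=1235/253
back: M3=1235/253
back: M2=-11/7−20/91·1235/253=-669/253
back: M1=-19/10−3/10·-669/253=-280/253
M: M0=0, M1=-280/253, M2=-669/253, M3=1235/253, M4=0
seg 0: a=-5, c=M0/2=0, d=(M1−M0)/(6·2)=-70/759, b=Δ0−h0·(2M0+M1)/6=5873/1518
seg 1: a=2, c=M1/2=-140/253, d=(M2−M1)/(6·3)=-389/4554, b=Δ1−h1·(2M1+M2)/6=4193/1518
seg 2: a=3, c=M2/2=-669/506, d=(M3−M2)/(6·2)=476/759, b=Δ2−h2·(2M2+M3)/6=-2174/759
seg 3: a=-3, c=M3/2=1235/506, d=(M4−M3)/(6·1)=-1235/1518, b=Δ3−h3·(2M3+M4)/6=-476/759
t_q=7/2 → seg 1, τ=3/2; S=2+4193/1518·τ+-140/253·τ²+-389/4554·τ³=18661/4048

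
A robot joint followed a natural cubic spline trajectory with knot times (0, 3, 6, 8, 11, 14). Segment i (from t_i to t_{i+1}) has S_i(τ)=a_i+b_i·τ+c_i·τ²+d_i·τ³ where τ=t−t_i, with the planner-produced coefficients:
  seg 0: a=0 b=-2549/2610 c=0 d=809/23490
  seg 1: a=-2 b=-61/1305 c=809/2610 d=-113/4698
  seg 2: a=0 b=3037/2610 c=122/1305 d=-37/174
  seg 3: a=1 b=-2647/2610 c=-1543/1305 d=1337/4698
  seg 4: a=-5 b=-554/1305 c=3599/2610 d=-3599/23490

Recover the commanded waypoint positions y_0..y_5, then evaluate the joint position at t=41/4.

y_0 = S_0(0) = a_0 = 0
y_1 = S_1(0) = a_1 = -2
y_2 = S_2(0) = a_2 = 0
y_3 = S_3(0) = a_3 = 1
y_4 = S_4(0) = a_4 = -5
y_5 = S_4(3) = 2
t_q=41/4 is in segment 3 (τ=9/4); S_3(τ)=-74723/18560

y_0=0 y_1=-2 y_2=0 y_3=1 y_4=-5 y_5=2
S(41/4) = -74723/18560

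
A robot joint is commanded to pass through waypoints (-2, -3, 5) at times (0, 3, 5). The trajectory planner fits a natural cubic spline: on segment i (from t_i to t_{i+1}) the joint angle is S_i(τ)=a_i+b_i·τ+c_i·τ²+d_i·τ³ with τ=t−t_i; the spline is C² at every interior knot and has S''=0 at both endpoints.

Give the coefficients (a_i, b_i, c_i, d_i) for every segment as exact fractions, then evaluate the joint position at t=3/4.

Δ: Δ0=-1/3, Δ1=4
row 1: diag=10, rhs=26; c'=1/5, d'=13/5
back: M1=13/5
M: M0=0, M1=13/5, M2=0
seg 0: a=-2, c=M0/2=0, d=(M1−M0)/(6·3)=13/90, b=Δ0−h0·(2M0+M1)/6=-49/30
seg 1: a=-3, c=M1/2=13/10, d=(M2−M1)/(6·2)=-13/60, b=Δ1−h1·(2M1+M2)/6=34/15
t_q=3/4 → seg 0, τ=3/4; S=-2+-49/30·τ+0·τ²+13/90·τ³=-405/128

  seg 0: a=-2 b=-49/30 c=0 d=13/90
  seg 1: a=-3 b=34/15 c=13/10 d=-13/60
S(3/4) = -405/128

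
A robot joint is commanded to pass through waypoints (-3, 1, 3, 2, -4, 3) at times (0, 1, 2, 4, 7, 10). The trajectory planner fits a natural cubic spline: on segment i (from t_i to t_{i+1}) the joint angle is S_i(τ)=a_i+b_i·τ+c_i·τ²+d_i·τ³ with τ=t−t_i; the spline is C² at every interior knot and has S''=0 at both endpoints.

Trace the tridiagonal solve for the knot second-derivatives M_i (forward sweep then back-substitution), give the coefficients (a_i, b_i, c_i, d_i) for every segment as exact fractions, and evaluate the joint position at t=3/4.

  seg 0: a=-3 b=20929/4722 c=0 d=-2041/4722
  seg 1: a=1 b=7403/2361 c=-2041/1574 d=761/4722
  seg 2: a=3 b=4843/4722 c=-640/787 d=119/4722
  seg 3: a=2 b=-9089/4722 c=-521/787 d=9023/42498
  seg 4: a=-4 b=-388/2361 c=5897/4722 d=-5897/42498
S(3/4) = 14287/100736

Δ: Δ0=4, Δ1=2, Δ2=-1/2, Δ3=-2, Δ4=7/3
row 1: diag=4, rhs=-12; c'=1/4, d'=-3
row 2: denom=6−1·1/4=23/4; d'=(-15−1·-3)/(23/4)=-48/23
row 3: denom=10−2·8/23=214/23; d'=(-9−2·-48/23)/(214/23)=-111/214
row 4: denom=12−3·69/214=2361/214; d'=(26−3·-111/214)/(2361/214)=5897/2361
back: M4=5897/2361
back: M3=-111/214−69/214·5897/2361=-1042/787
back: M2=-48/23−8/23·-1042/787=-1280/787
back: M1=-3−1/4·-1280/787=-2041/787
M: M0=0, M1=-2041/787, M2=-1280/787, M3=-1042/787, M4=5897/2361, M5=0
seg 0: a=-3, c=M0/2=0, d=(M1−M0)/(6·1)=-2041/4722, b=Δ0−h0·(2M0+M1)/6=20929/4722
seg 1: a=1, c=M1/2=-2041/1574, d=(M2−M1)/(6·1)=761/4722, b=Δ1−h1·(2M1+M2)/6=7403/2361
seg 2: a=3, c=M2/2=-640/787, d=(M3−M2)/(6·2)=119/4722, b=Δ2−h2·(2M2+M3)/6=4843/4722
seg 3: a=2, c=M3/2=-521/787, d=(M4−M3)/(6·3)=9023/42498, b=Δ3−h3·(2M3+M4)/6=-9089/4722
seg 4: a=-4, c=M4/2=5897/4722, d=(M5−M4)/(6·3)=-5897/42498, b=Δ4−h4·(2M4+M5)/6=-388/2361
t_q=3/4 → seg 0, τ=3/4; S=-3+20929/4722·τ+0·τ²+-2041/4722·τ³=14287/100736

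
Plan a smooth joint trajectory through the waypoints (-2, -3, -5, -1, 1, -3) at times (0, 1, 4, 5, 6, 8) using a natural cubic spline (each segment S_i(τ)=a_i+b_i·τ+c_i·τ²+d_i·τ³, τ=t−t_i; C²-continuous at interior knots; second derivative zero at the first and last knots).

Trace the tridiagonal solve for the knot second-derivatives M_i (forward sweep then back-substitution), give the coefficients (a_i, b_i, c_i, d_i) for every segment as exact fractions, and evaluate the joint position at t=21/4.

  seg 0: a=-2 b=-2791/3651 c=0 d=-860/3651
  seg 1: a=-3 b=-5371/3651 c=-860/1217 d=3559/10953
  seg 2: a=-5 b=11180/3651 c=2699/1217 d=-4673/3651
  seg 3: a=-1 b=13355/3651 c=-1974/1217 d=-131/3651
  seg 4: a=1 b=1118/3651 c=-2105/1217 d=2105/7302
S(21/4) = -14601/77888

Δ: Δ0=-1, Δ1=-2/3, Δ2=4, Δ3=2, Δ4=-2
row 1: diag=8, rhs=2; c'=3/8, d'=1/4
row 2: denom=8−3·3/8=55/8; d'=(28−3·1/4)/(55/8)=218/55
row 3: denom=4−1·8/55=212/55; d'=(-12−1·218/55)/(212/55)=-439/106
row 4: denom=6−1·55/212=1217/212; d'=(-24−1·-439/106)/(1217/212)=-4210/1217
back: M4=-4210/1217
back: M3=-439/106−55/212·-4210/1217=-3948/1217
back: M2=218/55−8/55·-3948/1217=5398/1217
back: M1=1/4−3/8·5398/1217=-1720/1217
M: M0=0, M1=-1720/1217, M2=5398/1217, M3=-3948/1217, M4=-4210/1217, M5=0
seg 0: a=-2, c=M0/2=0, d=(M1−M0)/(6·1)=-860/3651, b=Δ0−h0·(2M0+M1)/6=-2791/3651
seg 1: a=-3, c=M1/2=-860/1217, d=(M2−M1)/(6·3)=3559/10953, b=Δ1−h1·(2M1+M2)/6=-5371/3651
seg 2: a=-5, c=M2/2=2699/1217, d=(M3−M2)/(6·1)=-4673/3651, b=Δ2−h2·(2M2+M3)/6=11180/3651
seg 3: a=-1, c=M3/2=-1974/1217, d=(M4−M3)/(6·1)=-131/3651, b=Δ3−h3·(2M3+M4)/6=13355/3651
seg 4: a=1, c=M4/2=-2105/1217, d=(M5−M4)/(6·2)=2105/7302, b=Δ4−h4·(2M4+M5)/6=1118/3651
t_q=21/4 → seg 3, τ=1/4; S=-1+13355/3651·τ+-1974/1217·τ²+-131/3651·τ³=-14601/77888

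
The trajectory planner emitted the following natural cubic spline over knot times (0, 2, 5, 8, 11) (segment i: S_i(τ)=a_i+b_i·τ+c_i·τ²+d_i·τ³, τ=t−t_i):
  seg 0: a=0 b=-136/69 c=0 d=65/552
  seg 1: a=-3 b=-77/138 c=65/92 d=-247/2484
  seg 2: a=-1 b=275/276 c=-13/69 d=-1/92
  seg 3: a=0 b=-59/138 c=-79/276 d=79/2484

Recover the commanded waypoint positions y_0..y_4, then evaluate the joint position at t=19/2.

y_0 = S_0(0) = a_0 = 0
y_1 = S_1(0) = a_1 = -3
y_2 = S_2(0) = a_2 = -1
y_3 = S_3(0) = a_3 = 0
y_4 = S_3(3) = -3
t_q=19/2 is in segment 3 (τ=3/2); S_3(τ)=-867/736

y_0=0 y_1=-3 y_2=-1 y_3=0 y_4=-3
S(19/2) = -867/736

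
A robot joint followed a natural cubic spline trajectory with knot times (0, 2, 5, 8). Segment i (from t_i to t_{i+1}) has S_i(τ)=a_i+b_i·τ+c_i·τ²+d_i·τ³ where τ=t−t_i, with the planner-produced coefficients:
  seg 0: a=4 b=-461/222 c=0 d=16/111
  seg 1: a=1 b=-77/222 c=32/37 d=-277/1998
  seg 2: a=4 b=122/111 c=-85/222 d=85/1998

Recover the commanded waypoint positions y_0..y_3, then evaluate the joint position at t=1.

y_0 = S_0(0) = a_0 = 4
y_1 = S_1(0) = a_1 = 1
y_2 = S_2(0) = a_2 = 4
y_3 = S_2(3) = 5
t_q=1 is in segment 0 (τ=1); S_0(τ)=153/74

y_0=4 y_1=1 y_2=4 y_3=5
S(1) = 153/74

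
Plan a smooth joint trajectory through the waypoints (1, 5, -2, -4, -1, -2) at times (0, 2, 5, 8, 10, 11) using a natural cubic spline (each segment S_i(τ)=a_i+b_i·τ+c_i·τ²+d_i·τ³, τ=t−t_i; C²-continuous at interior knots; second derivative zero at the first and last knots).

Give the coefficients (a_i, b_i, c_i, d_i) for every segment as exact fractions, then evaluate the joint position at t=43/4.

Δ: Δ0=2, Δ1=-7/3, Δ2=-2/3, Δ3=3/2, Δ4=-1
row 1: diag=10, rhs=-26; c'=3/10, d'=-13/5
row 2: denom=12−3·3/10=111/10; d'=(10−3·-13/5)/(111/10)=178/111
row 3: denom=10−3·10/37=340/37; d'=(13−3·178/111)/(340/37)=303/340
row 4: denom=6−2·37/170=473/85; d'=(-15−2·303/340)/(473/85)=-2853/946
back: M4=-2853/946
back: M3=303/340−37/170·-2853/946=732/473
back: M2=178/111−10/37·732/473=1682/1419
back: M1=-13/5−3/10·1682/1419=-1398/473
M: M0=0, M1=-1398/473, M2=1682/1419, M3=732/473, M4=-2853/946, M5=0
seg 0: a=1, c=M0/2=0, d=(M1−M0)/(6·2)=-233/946, b=Δ0−h0·(2M0+M1)/6=1412/473
seg 1: a=5, c=M1/2=-699/473, d=(M2−M1)/(6·3)=2938/12771, b=Δ1−h1·(2M1+M2)/6=14/473
seg 2: a=-2, c=M2/2=841/1419, d=(M3−M2)/(6·3)=257/12771, b=Δ2−h2·(2M2+M3)/6=-1242/473
seg 3: a=-4, c=M3/2=366/473, d=(M4−M3)/(6·2)=-1439/3784, b=Δ3−h3·(2M3+M4)/6=697/473
seg 4: a=-1, c=M4/2=-2853/1892, d=(M5−M4)/(6·1)=951/1892, b=Δ4−h4·(2M4+M5)/6=5/946
t_q=43/4 → seg 4, τ=3/4; S=-1+5/946·τ+-2853/1892·τ²+951/1892·τ³=-197639/121088

  seg 0: a=1 b=1412/473 c=0 d=-233/946
  seg 1: a=5 b=14/473 c=-699/473 d=2938/12771
  seg 2: a=-2 b=-1242/473 c=841/1419 d=257/12771
  seg 3: a=-4 b=697/473 c=366/473 d=-1439/3784
  seg 4: a=-1 b=5/946 c=-2853/1892 d=951/1892
S(43/4) = -197639/121088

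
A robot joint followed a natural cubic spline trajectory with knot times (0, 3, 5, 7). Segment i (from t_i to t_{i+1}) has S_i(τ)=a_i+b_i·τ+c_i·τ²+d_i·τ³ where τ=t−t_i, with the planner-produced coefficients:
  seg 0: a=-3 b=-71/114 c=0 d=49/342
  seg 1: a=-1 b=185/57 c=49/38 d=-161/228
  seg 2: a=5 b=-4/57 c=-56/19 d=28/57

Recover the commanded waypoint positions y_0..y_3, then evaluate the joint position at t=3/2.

y_0=-3 y_1=-1 y_2=5 y_3=-3
S(3/2) = -1049/304

y_0 = S_0(0) = a_0 = -3
y_1 = S_1(0) = a_1 = -1
y_2 = S_2(0) = a_2 = 5
y_3 = S_2(2) = -3
t_q=3/2 is in segment 0 (τ=3/2); S_0(τ)=-1049/304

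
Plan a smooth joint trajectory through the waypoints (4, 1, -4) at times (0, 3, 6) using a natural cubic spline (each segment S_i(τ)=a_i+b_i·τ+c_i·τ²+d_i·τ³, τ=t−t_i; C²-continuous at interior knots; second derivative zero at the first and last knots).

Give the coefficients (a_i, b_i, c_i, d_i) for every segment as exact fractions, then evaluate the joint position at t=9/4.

Δ: Δ0=-1, Δ1=-5/3
row 1: diag=12, rhs=-4; c'=1/4, d'=-1/3
back: M1=-1/3
M: M0=0, M1=-1/3, M2=0
seg 0: a=4, c=M0/2=0, d=(M1−M0)/(6·3)=-1/54, b=Δ0−h0·(2M0+M1)/6=-5/6
seg 1: a=1, c=M1/2=-1/6, d=(M2−M1)/(6·3)=1/54, b=Δ1−h1·(2M1+M2)/6=-4/3
t_q=9/4 → seg 0, τ=9/4; S=4+-5/6·τ+0·τ²+-1/54·τ³=245/128

  seg 0: a=4 b=-5/6 c=0 d=-1/54
  seg 1: a=1 b=-4/3 c=-1/6 d=1/54
S(9/4) = 245/128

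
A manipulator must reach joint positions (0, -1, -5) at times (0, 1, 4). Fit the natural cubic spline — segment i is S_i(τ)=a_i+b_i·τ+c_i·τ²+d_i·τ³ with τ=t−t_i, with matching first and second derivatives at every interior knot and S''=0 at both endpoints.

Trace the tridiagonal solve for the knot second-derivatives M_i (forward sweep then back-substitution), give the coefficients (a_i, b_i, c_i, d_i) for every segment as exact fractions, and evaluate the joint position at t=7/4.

Δ: Δ0=-1, Δ1=-4/3
row 1: diag=8, rhs=-2; c'=3/8, d'=-1/4
back: M1=-1/4
M: M0=0, M1=-1/4, M2=0
seg 0: a=0, c=M0/2=0, d=(M1−M0)/(6·1)=-1/24, b=Δ0−h0·(2M0+M1)/6=-23/24
seg 1: a=-1, c=M1/2=-1/8, d=(M2−M1)/(6·3)=1/72, b=Δ1−h1·(2M1+M2)/6=-13/12
t_q=7/4 → seg 1, τ=3/4; S=-1+-13/12·τ+-1/8·τ²+1/72·τ³=-961/512

  seg 0: a=0 b=-23/24 c=0 d=-1/24
  seg 1: a=-1 b=-13/12 c=-1/8 d=1/72
S(7/4) = -961/512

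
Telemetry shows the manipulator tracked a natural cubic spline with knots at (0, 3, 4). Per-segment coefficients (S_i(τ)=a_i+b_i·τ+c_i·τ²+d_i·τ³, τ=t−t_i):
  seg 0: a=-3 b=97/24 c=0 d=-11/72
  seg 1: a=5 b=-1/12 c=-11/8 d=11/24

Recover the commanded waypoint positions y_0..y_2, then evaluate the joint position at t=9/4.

y_0=-3 y_1=5 y_2=4
S(9/4) = 2229/512

y_0 = S_0(0) = a_0 = -3
y_1 = S_1(0) = a_1 = 5
y_2 = S_1(1) = 4
t_q=9/4 is in segment 0 (τ=9/4); S_0(τ)=2229/512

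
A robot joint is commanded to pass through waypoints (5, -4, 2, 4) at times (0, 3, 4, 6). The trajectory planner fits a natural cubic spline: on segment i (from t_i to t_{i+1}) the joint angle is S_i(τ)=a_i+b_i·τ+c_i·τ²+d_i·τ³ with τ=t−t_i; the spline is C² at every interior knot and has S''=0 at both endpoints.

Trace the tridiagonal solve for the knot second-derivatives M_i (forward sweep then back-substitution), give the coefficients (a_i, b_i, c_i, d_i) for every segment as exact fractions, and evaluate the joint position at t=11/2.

  seg 0: a=5 b=-318/47 c=0 d=59/141
  seg 1: a=-4 b=213/47 c=177/47 d=-108/47
  seg 2: a=2 b=243/47 c=-147/47 d=49/94
S(11/2) = 3367/752

Δ: Δ0=-3, Δ1=6, Δ2=1
row 1: diag=8, rhs=54; c'=1/8, d'=27/4
row 2: denom=6−1·1/8=47/8; d'=(-30−1·27/4)/(47/8)=-294/47
back: M2=-294/47
back: M1=27/4−1/8·-294/47=354/47
M: M0=0, M1=354/47, M2=-294/47, M3=0
seg 0: a=5, c=M0/2=0, d=(M1−M0)/(6·3)=59/141, b=Δ0−h0·(2M0+M1)/6=-318/47
seg 1: a=-4, c=M1/2=177/47, d=(M2−M1)/(6·1)=-108/47, b=Δ1−h1·(2M1+M2)/6=213/47
seg 2: a=2, c=M2/2=-147/47, d=(M3−M2)/(6·2)=49/94, b=Δ2−h2·(2M2+M3)/6=243/47
t_q=11/2 → seg 2, τ=3/2; S=2+243/47·τ+-147/47·τ²+49/94·τ³=3367/752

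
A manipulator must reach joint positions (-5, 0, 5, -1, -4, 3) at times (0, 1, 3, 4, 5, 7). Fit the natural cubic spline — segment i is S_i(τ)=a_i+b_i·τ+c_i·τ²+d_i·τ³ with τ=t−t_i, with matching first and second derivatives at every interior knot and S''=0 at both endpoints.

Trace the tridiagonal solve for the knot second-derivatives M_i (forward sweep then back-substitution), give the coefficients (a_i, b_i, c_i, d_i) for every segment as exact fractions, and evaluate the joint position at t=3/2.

  seg 0: a=-5 b=122/25 c=0 d=3/25
  seg 1: a=0 b=131/25 c=9/25 d=-173/200
  seg 2: a=5 b=-37/10 c=-483/100 d=253/100
  seg 3: a=-1 b=-577/100 c=69/25 d=1/100
  seg 4: a=-4 b=-11/50 c=279/100 d=-93/200
S(3/2) = 4163/1600

Δ: Δ0=5, Δ1=5/2, Δ2=-6, Δ3=-3, Δ4=7/2
row 1: diag=6, rhs=-15; c'=1/3, d'=-5/2
row 2: denom=6−2·1/3=16/3; d'=(-51−2·-5/2)/(16/3)=-69/8
row 3: denom=4−1·3/16=61/16; d'=(18−1·-69/8)/(61/16)=426/61
row 4: denom=6−1·16/61=350/61; d'=(39−1·426/61)/(350/61)=279/50
back: M4=279/50
back: M3=426/61−16/61·279/50=138/25
back: M2=-69/8−3/16·138/25=-483/50
back: M1=-5/2−1/3·-483/50=18/25
M: M0=0, M1=18/25, M2=-483/50, M3=138/25, M4=279/50, M5=0
seg 0: a=-5, c=M0/2=0, d=(M1−M0)/(6·1)=3/25, b=Δ0−h0·(2M0+M1)/6=122/25
seg 1: a=0, c=M1/2=9/25, d=(M2−M1)/(6·2)=-173/200, b=Δ1−h1·(2M1+M2)/6=131/25
seg 2: a=5, c=M2/2=-483/100, d=(M3−M2)/(6·1)=253/100, b=Δ2−h2·(2M2+M3)/6=-37/10
seg 3: a=-1, c=M3/2=69/25, d=(M4−M3)/(6·1)=1/100, b=Δ3−h3·(2M3+M4)/6=-577/100
seg 4: a=-4, c=M4/2=279/100, d=(M5−M4)/(6·2)=-93/200, b=Δ4−h4·(2M4+M5)/6=-11/50
t_q=3/2 → seg 1, τ=1/2; S=0+131/25·τ+9/25·τ²+-173/200·τ³=4163/1600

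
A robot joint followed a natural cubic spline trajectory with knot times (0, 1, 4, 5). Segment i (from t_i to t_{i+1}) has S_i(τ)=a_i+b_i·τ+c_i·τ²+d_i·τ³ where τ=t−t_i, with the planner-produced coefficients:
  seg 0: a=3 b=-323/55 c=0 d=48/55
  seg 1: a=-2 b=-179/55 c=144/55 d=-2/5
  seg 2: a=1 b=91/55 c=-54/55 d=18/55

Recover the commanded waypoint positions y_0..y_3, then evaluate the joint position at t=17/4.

y_0 = S_0(0) = a_0 = 3
y_1 = S_1(0) = a_1 = -2
y_2 = S_2(0) = a_2 = 1
y_3 = S_2(1) = 2
t_q=17/4 is in segment 2 (τ=1/4); S_2(τ)=2389/1760

y_0=3 y_1=-2 y_2=1 y_3=2
S(17/4) = 2389/1760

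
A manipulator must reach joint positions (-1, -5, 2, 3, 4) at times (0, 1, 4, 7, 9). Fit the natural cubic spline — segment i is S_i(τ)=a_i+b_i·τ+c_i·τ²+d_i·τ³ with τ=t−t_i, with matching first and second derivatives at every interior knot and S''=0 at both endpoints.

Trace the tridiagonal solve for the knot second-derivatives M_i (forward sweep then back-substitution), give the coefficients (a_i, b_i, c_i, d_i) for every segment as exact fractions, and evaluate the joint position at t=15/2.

  seg 0: a=-1 b=-7913/1596 c=0 d=1529/1596
  seg 1: a=-5 b=-1663/798 c=1529/532 d=-2237/4788
  seg 2: a=2 b=4063/1596 c=-177/133 d=947/4788
  seg 3: a=3 b=-79/798 c=239/532 d=-239/3192
S(15/2) = 3713/1216

Δ: Δ0=-4, Δ1=7/3, Δ2=1/3, Δ3=1/2
row 1: diag=8, rhs=38; c'=3/8, d'=19/4
row 2: denom=12−3·3/8=87/8; d'=(-12−3·19/4)/(87/8)=-70/29
row 3: denom=10−3·8/29=266/29; d'=(1−3·-70/29)/(266/29)=239/266
back: M3=239/266
back: M2=-70/29−8/29·239/266=-354/133
back: M1=19/4−3/8·-354/133=1529/266
M: M0=0, M1=1529/266, M2=-354/133, M3=239/266, M4=0
seg 0: a=-1, c=M0/2=0, d=(M1−M0)/(6·1)=1529/1596, b=Δ0−h0·(2M0+M1)/6=-7913/1596
seg 1: a=-5, c=M1/2=1529/532, d=(M2−M1)/(6·3)=-2237/4788, b=Δ1−h1·(2M1+M2)/6=-1663/798
seg 2: a=2, c=M2/2=-177/133, d=(M3−M2)/(6·3)=947/4788, b=Δ2−h2·(2M2+M3)/6=4063/1596
seg 3: a=3, c=M3/2=239/532, d=(M4−M3)/(6·2)=-239/3192, b=Δ3−h3·(2M3+M4)/6=-79/798
t_q=15/2 → seg 3, τ=1/2; S=3+-79/798·τ+239/532·τ²+-239/3192·τ³=3713/1216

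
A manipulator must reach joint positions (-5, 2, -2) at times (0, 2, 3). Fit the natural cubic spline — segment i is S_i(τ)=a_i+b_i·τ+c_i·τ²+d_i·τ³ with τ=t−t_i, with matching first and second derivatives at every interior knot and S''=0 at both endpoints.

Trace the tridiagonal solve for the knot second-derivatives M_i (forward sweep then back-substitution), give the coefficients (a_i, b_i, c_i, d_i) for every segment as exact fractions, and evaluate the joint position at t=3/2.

  seg 0: a=-5 b=6 c=0 d=-5/8
  seg 1: a=2 b=-3/2 c=-15/4 d=5/4
S(3/2) = 121/64

Δ: Δ0=7/2, Δ1=-4
row 1: diag=6, rhs=-45; c'=1/6, d'=-15/2
back: M1=-15/2
M: M0=0, M1=-15/2, M2=0
seg 0: a=-5, c=M0/2=0, d=(M1−M0)/(6·2)=-5/8, b=Δ0−h0·(2M0+M1)/6=6
seg 1: a=2, c=M1/2=-15/4, d=(M2−M1)/(6·1)=5/4, b=Δ1−h1·(2M1+M2)/6=-3/2
t_q=3/2 → seg 0, τ=3/2; S=-5+6·τ+0·τ²+-5/8·τ³=121/64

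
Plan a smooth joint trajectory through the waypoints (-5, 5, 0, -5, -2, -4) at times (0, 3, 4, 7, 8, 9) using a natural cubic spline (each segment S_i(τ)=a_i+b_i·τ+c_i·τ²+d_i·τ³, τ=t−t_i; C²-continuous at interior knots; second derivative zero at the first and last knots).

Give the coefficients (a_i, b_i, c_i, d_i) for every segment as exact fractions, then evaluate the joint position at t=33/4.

Δ: Δ0=10/3, Δ1=-5, Δ2=-5/3, Δ3=3, Δ4=-2
row 1: diag=8, rhs=-50; c'=1/8, d'=-25/4
row 2: denom=8−1·1/8=63/8; d'=(20−1·-25/4)/(63/8)=10/3
row 3: denom=8−3·8/21=48/7; d'=(28−3·10/3)/(48/7)=21/8
row 4: denom=4−1·7/48=185/48; d'=(-30−1·21/8)/(185/48)=-1566/185
back: M4=-1566/185
back: M3=21/8−7/48·-1566/185=714/185
back: M2=10/3−8/21·714/185=1034/555
back: M1=-25/4−1/8·1034/555=-3598/555
M: M0=0, M1=-3598/555, M2=1034/555, M3=714/185, M4=-1566/185, M5=0
seg 0: a=-5, c=M0/2=0, d=(M1−M0)/(6·3)=-1799/4995, b=Δ0−h0·(2M0+M1)/6=3649/555
seg 1: a=5, c=M1/2=-1799/555, d=(M2−M1)/(6·1)=772/555, b=Δ1−h1·(2M1+M2)/6=-1748/555
seg 2: a=0, c=M2/2=517/555, d=(M3−M2)/(6·3)=554/4995, b=Δ2−h2·(2M2+M3)/6=-202/37
seg 3: a=-5, c=M3/2=357/185, d=(M4−M3)/(6·1)=-76/37, b=Δ3−h3·(2M3+M4)/6=578/185
seg 4: a=-2, c=M4/2=-783/185, d=(M5−M4)/(6·1)=261/185, b=Δ4−h4·(2M4+M5)/6=152/185
t_q=33/4 → seg 4, τ=1/4; S=-2+152/185·τ+-783/185·τ²+261/185·τ³=-24119/11840

  seg 0: a=-5 b=3649/555 c=0 d=-1799/4995
  seg 1: a=5 b=-1748/555 c=-1799/555 d=772/555
  seg 2: a=0 b=-202/37 c=517/555 d=554/4995
  seg 3: a=-5 b=578/185 c=357/185 d=-76/37
  seg 4: a=-2 b=152/185 c=-783/185 d=261/185
S(33/4) = -24119/11840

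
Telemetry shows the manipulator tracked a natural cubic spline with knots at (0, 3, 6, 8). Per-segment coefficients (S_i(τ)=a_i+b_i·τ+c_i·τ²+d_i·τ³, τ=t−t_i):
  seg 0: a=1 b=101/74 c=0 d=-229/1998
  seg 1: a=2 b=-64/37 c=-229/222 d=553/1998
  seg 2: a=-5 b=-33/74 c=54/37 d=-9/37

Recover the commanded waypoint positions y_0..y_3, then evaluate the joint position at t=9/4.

y_0=1 y_1=2 y_2=-5 y_3=-2
S(9/4) = 13097/4736

y_0 = S_0(0) = a_0 = 1
y_1 = S_1(0) = a_1 = 2
y_2 = S_2(0) = a_2 = -5
y_3 = S_2(2) = -2
t_q=9/4 is in segment 0 (τ=9/4); S_0(τ)=13097/4736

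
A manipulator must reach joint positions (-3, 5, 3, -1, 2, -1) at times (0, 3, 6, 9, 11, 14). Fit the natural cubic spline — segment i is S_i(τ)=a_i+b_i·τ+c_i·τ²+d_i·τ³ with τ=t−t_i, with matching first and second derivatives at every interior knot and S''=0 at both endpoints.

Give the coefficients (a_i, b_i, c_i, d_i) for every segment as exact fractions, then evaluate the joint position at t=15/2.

  seg 0: a=-3 b=189/55 c=0 d=-127/1485
  seg 1: a=5 b=62/55 c=-127/165 d=17/297
  seg 2: a=3 b=-107/55 c=-14/55 d=227/1485
  seg 3: a=-1 b=36/55 c=37/33 d=-461/1320
  seg 4: a=2 b=313/330 c=-643/660 d=643/5940
S(15/2) = 1/40

Δ: Δ0=8/3, Δ1=-2/3, Δ2=-4/3, Δ3=3/2, Δ4=-1
row 1: diag=12, rhs=-20; c'=1/4, d'=-5/3
row 2: denom=12−3·1/4=45/4; d'=(-4−3·-5/3)/(45/4)=4/45
row 3: denom=10−3·4/15=46/5; d'=(17−3·4/45)/(46/5)=251/138
row 4: denom=10−2·5/23=220/23; d'=(-15−2·251/138)/(220/23)=-643/330
back: M4=-643/330
back: M3=251/138−5/23·-643/330=74/33
back: M2=4/45−4/15·74/33=-28/55
back: M1=-5/3−1/4·-28/55=-254/165
M: M0=0, M1=-254/165, M2=-28/55, M3=74/33, M4=-643/330, M5=0
seg 0: a=-3, c=M0/2=0, d=(M1−M0)/(6·3)=-127/1485, b=Δ0−h0·(2M0+M1)/6=189/55
seg 1: a=5, c=M1/2=-127/165, d=(M2−M1)/(6·3)=17/297, b=Δ1−h1·(2M1+M2)/6=62/55
seg 2: a=3, c=M2/2=-14/55, d=(M3−M2)/(6·3)=227/1485, b=Δ2−h2·(2M2+M3)/6=-107/55
seg 3: a=-1, c=M3/2=37/33, d=(M4−M3)/(6·2)=-461/1320, b=Δ3−h3·(2M3+M4)/6=36/55
seg 4: a=2, c=M4/2=-643/660, d=(M5−M4)/(6·3)=643/5940, b=Δ4−h4·(2M4+M5)/6=313/330
t_q=15/2 → seg 2, τ=3/2; S=3+-107/55·τ+-14/55·τ²+227/1485·τ³=1/40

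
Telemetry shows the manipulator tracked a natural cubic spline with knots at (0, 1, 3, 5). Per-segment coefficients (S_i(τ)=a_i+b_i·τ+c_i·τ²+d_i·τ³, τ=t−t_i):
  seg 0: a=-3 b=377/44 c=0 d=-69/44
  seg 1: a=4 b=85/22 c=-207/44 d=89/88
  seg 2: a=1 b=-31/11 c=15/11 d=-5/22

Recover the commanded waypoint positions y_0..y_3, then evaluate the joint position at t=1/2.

y_0=-3 y_1=4 y_2=1 y_3=-1
S(1/2) = 383/352

y_0 = S_0(0) = a_0 = -3
y_1 = S_1(0) = a_1 = 4
y_2 = S_2(0) = a_2 = 1
y_3 = S_2(2) = -1
t_q=1/2 is in segment 0 (τ=1/2); S_0(τ)=383/352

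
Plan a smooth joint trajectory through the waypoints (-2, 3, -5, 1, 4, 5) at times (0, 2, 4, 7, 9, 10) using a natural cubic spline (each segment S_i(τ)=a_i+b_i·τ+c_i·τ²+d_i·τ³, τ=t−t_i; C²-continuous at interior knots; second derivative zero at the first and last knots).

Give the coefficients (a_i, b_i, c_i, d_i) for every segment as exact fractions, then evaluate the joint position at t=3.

  seg 0: a=-2 b=8753/1912 c=0 d=-3973/7648
  seg 1: a=3 b=-1583/956 c=-11919/3824 d=7437/7648
  seg 2: a=-5 b=-4693/1912 c=1299/478 d=-2357/5736
  seg 3: a=1 b=2635/956 c=-1875/1912 d=337/1912
  seg 4: a=4 b=907/956 c=147/1912 d=-49/1912
S(3) = -6121/7648

Δ: Δ0=5/2, Δ1=-4, Δ2=2, Δ3=3/2, Δ4=1
row 1: diag=8, rhs=-39; c'=1/4, d'=-39/8
row 2: denom=10−2·1/4=19/2; d'=(36−2·-39/8)/(19/2)=183/38
row 3: denom=10−3·6/19=172/19; d'=(-3−3·183/38)/(172/19)=-663/344
row 4: denom=6−2·19/86=239/43; d'=(-3−2·-663/344)/(239/43)=147/956
back: M4=147/956
back: M3=-663/344−19/86·147/956=-1875/956
back: M2=183/38−6/19·-1875/956=1299/239
back: M1=-39/8−1/4·1299/239=-11919/1912
M: M0=0, M1=-11919/1912, M2=1299/239, M3=-1875/956, M4=147/956, M5=0
seg 0: a=-2, c=M0/2=0, d=(M1−M0)/(6·2)=-3973/7648, b=Δ0−h0·(2M0+M1)/6=8753/1912
seg 1: a=3, c=M1/2=-11919/3824, d=(M2−M1)/(6·2)=7437/7648, b=Δ1−h1·(2M1+M2)/6=-1583/956
seg 2: a=-5, c=M2/2=1299/478, d=(M3−M2)/(6·3)=-2357/5736, b=Δ2−h2·(2M2+M3)/6=-4693/1912
seg 3: a=1, c=M3/2=-1875/1912, d=(M4−M3)/(6·2)=337/1912, b=Δ3−h3·(2M3+M4)/6=2635/956
seg 4: a=4, c=M4/2=147/1912, d=(M5−M4)/(6·1)=-49/1912, b=Δ4−h4·(2M4+M5)/6=907/956
t_q=3 → seg 1, τ=1; S=3+-1583/956·τ+-11919/3824·τ²+7437/7648·τ³=-6121/7648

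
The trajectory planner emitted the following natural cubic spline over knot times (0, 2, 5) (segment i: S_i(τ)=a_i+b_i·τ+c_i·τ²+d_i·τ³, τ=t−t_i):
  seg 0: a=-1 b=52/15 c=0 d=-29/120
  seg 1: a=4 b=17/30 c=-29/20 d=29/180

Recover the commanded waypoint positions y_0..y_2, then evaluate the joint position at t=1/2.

y_0=-1 y_1=4 y_2=-3
S(1/2) = 45/64

y_0 = S_0(0) = a_0 = -1
y_1 = S_1(0) = a_1 = 4
y_2 = S_1(3) = -3
t_q=1/2 is in segment 0 (τ=1/2); S_0(τ)=45/64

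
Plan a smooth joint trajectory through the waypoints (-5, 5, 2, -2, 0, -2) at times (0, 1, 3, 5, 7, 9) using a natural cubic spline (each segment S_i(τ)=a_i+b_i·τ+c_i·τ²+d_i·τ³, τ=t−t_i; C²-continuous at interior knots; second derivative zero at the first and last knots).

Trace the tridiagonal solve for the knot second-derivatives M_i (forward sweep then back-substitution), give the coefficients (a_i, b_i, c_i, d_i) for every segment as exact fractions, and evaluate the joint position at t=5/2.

Δ: Δ0=10, Δ1=-3/2, Δ2=-2, Δ3=1, Δ4=-1
row 1: diag=6, rhs=-69; c'=1/3, d'=-23/2
row 2: denom=8−2·1/3=22/3; d'=(-3−2·-23/2)/(22/3)=30/11
row 3: denom=8−2·3/11=82/11; d'=(18−2·30/11)/(82/11)=69/41
row 4: denom=8−2·11/41=306/41; d'=(-12−2·69/41)/(306/41)=-35/17
back: M4=-35/17
back: M3=69/41−11/41·-35/17=38/17
back: M2=30/11−3/11·38/17=36/17
back: M1=-23/2−1/3·36/17=-415/34
M: M0=0, M1=-415/34, M2=36/17, M3=38/17, M4=-35/17, M5=0
seg 0: a=-5, c=M0/2=0, d=(M1−M0)/(6·1)=-415/204, b=Δ0−h0·(2M0+M1)/6=2455/204
seg 1: a=5, c=M1/2=-415/68, d=(M2−M1)/(6·2)=487/408, b=Δ1−h1·(2M1+M2)/6=605/102
seg 2: a=2, c=M2/2=18/17, d=(M3−M2)/(6·2)=1/102, b=Δ2−h2·(2M2+M3)/6=-212/51
seg 3: a=-2, c=M3/2=19/17, d=(M4−M3)/(6·2)=-73/204, b=Δ3−h3·(2M3+M4)/6=10/51
seg 4: a=0, c=M4/2=-35/34, d=(M5−M4)/(6·2)=35/204, b=Δ4−h4·(2M4+M5)/6=19/51
t_q=5/2 → seg 1, τ=3/2; S=5+605/102·τ+-415/68·τ²+487/408·τ³=4563/1088

  seg 0: a=-5 b=2455/204 c=0 d=-415/204
  seg 1: a=5 b=605/102 c=-415/68 d=487/408
  seg 2: a=2 b=-212/51 c=18/17 d=1/102
  seg 3: a=-2 b=10/51 c=19/17 d=-73/204
  seg 4: a=0 b=19/51 c=-35/34 d=35/204
S(5/2) = 4563/1088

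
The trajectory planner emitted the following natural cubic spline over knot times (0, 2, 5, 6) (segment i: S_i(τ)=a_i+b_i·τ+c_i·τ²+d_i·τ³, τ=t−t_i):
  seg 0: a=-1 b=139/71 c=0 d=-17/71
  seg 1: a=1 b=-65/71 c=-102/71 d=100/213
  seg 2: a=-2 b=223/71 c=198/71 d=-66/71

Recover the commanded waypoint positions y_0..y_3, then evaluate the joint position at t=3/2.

y_0=-1 y_1=1 y_2=-2 y_3=3
S(3/2) = 641/568

y_0 = S_0(0) = a_0 = -1
y_1 = S_1(0) = a_1 = 1
y_2 = S_2(0) = a_2 = -2
y_3 = S_2(1) = 3
t_q=3/2 is in segment 0 (τ=3/2); S_0(τ)=641/568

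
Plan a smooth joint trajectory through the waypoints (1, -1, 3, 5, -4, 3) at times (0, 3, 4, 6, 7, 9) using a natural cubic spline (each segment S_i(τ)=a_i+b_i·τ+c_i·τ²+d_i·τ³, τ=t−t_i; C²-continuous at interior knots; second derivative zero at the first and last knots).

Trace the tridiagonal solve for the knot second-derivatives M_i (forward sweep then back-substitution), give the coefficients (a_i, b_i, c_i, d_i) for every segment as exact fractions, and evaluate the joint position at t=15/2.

Δ: Δ0=-2/3, Δ1=4, Δ2=1, Δ3=-9, Δ4=7/2
row 1: diag=8, rhs=28; c'=1/8, d'=7/2
row 2: denom=6−1·1/8=47/8; d'=(-18−1·7/2)/(47/8)=-172/47
row 3: denom=6−2·16/47=250/47; d'=(-60−2·-172/47)/(250/47)=-1238/125
row 4: denom=6−1·47/250=1453/250; d'=(75−1·-1238/125)/(1453/250)=21226/1453
back: M4=21226/1453
back: M3=-1238/125−47/250·21226/1453=-18381/1453
back: M2=-172/47−16/47·-18381/1453=940/1453
back: M1=7/2−1/8·940/1453=4968/1453
M: M0=0, M1=4968/1453, M2=940/1453, M3=-18381/1453, M4=21226/1453, M5=0
seg 0: a=1, c=M0/2=0, d=(M1−M0)/(6·3)=276/1453, b=Δ0−h0·(2M0+M1)/6=-10358/4359
seg 1: a=-1, c=M1/2=2484/1453, d=(M2−M1)/(6·1)=-2014/4359, b=Δ1−h1·(2M1+M2)/6=11998/4359
seg 2: a=3, c=M2/2=470/1453, d=(M3−M2)/(6·2)=-19321/17436, b=Δ2−h2·(2M2+M3)/6=20860/4359
seg 3: a=5, c=M3/2=-18381/2906, d=(M4−M3)/(6·1)=39607/8718, b=Δ3−h3·(2M3+M4)/6=-31463/4359
seg 4: a=-4, c=M4/2=10613/1453, d=(M5−M4)/(6·2)=-10613/8718, b=Δ4−h4·(2M4+M5)/6=-54391/8718
t_q=15/2 → seg 4, τ=1/2; S=-4+-54391/8718·τ+10613/1453·τ²+-10613/8718·τ³=-126599/23248

  seg 0: a=1 b=-10358/4359 c=0 d=276/1453
  seg 1: a=-1 b=11998/4359 c=2484/1453 d=-2014/4359
  seg 2: a=3 b=20860/4359 c=470/1453 d=-19321/17436
  seg 3: a=5 b=-31463/4359 c=-18381/2906 d=39607/8718
  seg 4: a=-4 b=-54391/8718 c=10613/1453 d=-10613/8718
S(15/2) = -126599/23248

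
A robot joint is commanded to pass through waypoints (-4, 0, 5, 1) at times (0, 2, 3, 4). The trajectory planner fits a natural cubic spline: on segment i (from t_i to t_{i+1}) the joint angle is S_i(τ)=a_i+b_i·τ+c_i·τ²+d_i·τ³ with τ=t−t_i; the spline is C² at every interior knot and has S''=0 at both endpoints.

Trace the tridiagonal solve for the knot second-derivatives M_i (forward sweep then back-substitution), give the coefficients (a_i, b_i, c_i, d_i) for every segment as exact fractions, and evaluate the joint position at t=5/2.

Δ: Δ0=2, Δ1=5, Δ2=-4
row 1: diag=6, rhs=18; c'=1/6, d'=3
row 2: denom=4−1·1/6=23/6; d'=(-54−1·3)/(23/6)=-342/23
back: M2=-342/23
back: M1=3−1/6·-342/23=126/23
M: M0=0, M1=126/23, M2=-342/23, M3=0
seg 0: a=-4, c=M0/2=0, d=(M1−M0)/(6·2)=21/46, b=Δ0−h0·(2M0+M1)/6=4/23
seg 1: a=0, c=M1/2=63/23, d=(M2−M1)/(6·1)=-78/23, b=Δ1−h1·(2M1+M2)/6=130/23
seg 2: a=5, c=M2/2=-171/23, d=(M3−M2)/(6·1)=57/23, b=Δ2−h2·(2M2+M3)/6=22/23
t_q=5/2 → seg 1, τ=1/2; S=0+130/23·τ+63/23·τ²+-78/23·τ³=71/23

  seg 0: a=-4 b=4/23 c=0 d=21/46
  seg 1: a=0 b=130/23 c=63/23 d=-78/23
  seg 2: a=5 b=22/23 c=-171/23 d=57/23
S(5/2) = 71/23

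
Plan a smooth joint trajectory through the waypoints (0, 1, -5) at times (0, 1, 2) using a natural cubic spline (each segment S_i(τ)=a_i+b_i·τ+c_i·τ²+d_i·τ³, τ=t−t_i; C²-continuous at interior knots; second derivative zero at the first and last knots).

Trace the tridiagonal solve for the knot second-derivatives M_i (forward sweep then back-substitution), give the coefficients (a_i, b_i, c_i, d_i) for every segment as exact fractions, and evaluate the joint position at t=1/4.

  seg 0: a=0 b=11/4 c=0 d=-7/4
  seg 1: a=1 b=-5/2 c=-21/4 d=7/4
S(1/4) = 169/256

Δ: Δ0=1, Δ1=-6
row 1: diag=4, rhs=-42; c'=1/4, d'=-21/2
back: M1=-21/2
M: M0=0, M1=-21/2, M2=0
seg 0: a=0, c=M0/2=0, d=(M1−M0)/(6·1)=-7/4, b=Δ0−h0·(2M0+M1)/6=11/4
seg 1: a=1, c=M1/2=-21/4, d=(M2−M1)/(6·1)=7/4, b=Δ1−h1·(2M1+M2)/6=-5/2
t_q=1/4 → seg 0, τ=1/4; S=0+11/4·τ+0·τ²+-7/4·τ³=169/256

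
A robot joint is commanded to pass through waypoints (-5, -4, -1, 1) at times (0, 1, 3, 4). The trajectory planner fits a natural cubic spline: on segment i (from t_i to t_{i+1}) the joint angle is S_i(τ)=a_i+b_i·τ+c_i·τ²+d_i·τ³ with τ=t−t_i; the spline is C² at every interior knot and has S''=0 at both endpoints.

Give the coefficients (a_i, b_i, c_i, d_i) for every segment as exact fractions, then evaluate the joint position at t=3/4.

Δ: Δ0=1, Δ1=3/2, Δ2=2
row 1: diag=6, rhs=3; c'=1/3, d'=1/2
row 2: denom=6−2·1/3=16/3; d'=(3−2·1/2)/(16/3)=3/8
back: M2=3/8
back: M1=1/2−1/3·3/8=3/8
M: M0=0, M1=3/8, M2=3/8, M3=0
seg 0: a=-5, c=M0/2=0, d=(M1−M0)/(6·1)=1/16, b=Δ0−h0·(2M0+M1)/6=15/16
seg 1: a=-4, c=M1/2=3/16, d=(M2−M1)/(6·2)=0, b=Δ1−h1·(2M1+M2)/6=9/8
seg 2: a=-1, c=M2/2=3/16, d=(M3−M2)/(6·1)=-1/16, b=Δ2−h2·(2M2+M3)/6=15/8
t_q=3/4 → seg 0, τ=3/4; S=-5+15/16·τ+0·τ²+1/16·τ³=-4373/1024

  seg 0: a=-5 b=15/16 c=0 d=1/16
  seg 1: a=-4 b=9/8 c=3/16 d=0
  seg 2: a=-1 b=15/8 c=3/16 d=-1/16
S(3/4) = -4373/1024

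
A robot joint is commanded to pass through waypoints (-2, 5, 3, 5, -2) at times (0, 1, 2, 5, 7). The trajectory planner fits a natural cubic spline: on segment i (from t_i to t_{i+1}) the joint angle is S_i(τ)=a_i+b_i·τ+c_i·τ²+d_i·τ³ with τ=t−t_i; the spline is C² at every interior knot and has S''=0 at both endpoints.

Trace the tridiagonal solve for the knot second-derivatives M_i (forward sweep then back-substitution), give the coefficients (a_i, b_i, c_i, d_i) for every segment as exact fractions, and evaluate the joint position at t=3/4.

  seg 0: a=-2 b=15577/1644 c=0 d=-4069/1644
  seg 1: a=5 b=1685/822 c=-4069/548 d=5549/1644
  seg 2: a=3 b=-4397/1644 c=370/137 d=-2609/4932
  seg 3: a=5 b=-619/822 c=-1129/548 d=1129/3288
S(3/4) = 142467/35072

Δ: Δ0=7, Δ1=-2, Δ2=2/3, Δ3=-7/2
row 1: diag=4, rhs=-54; c'=1/4, d'=-27/2
row 2: denom=8−1·1/4=31/4; d'=(16−1·-27/2)/(31/4)=118/31
row 3: denom=10−3·12/31=274/31; d'=(-25−3·118/31)/(274/31)=-1129/274
back: M3=-1129/274
back: M2=118/31−12/31·-1129/274=740/137
back: M1=-27/2−1/4·740/137=-4069/274
M: M0=0, M1=-4069/274, M2=740/137, M3=-1129/274, M4=0
seg 0: a=-2, c=M0/2=0, d=(M1−M0)/(6·1)=-4069/1644, b=Δ0−h0·(2M0+M1)/6=15577/1644
seg 1: a=5, c=M1/2=-4069/548, d=(M2−M1)/(6·1)=5549/1644, b=Δ1−h1·(2M1+M2)/6=1685/822
seg 2: a=3, c=M2/2=370/137, d=(M3−M2)/(6·3)=-2609/4932, b=Δ2−h2·(2M2+M3)/6=-4397/1644
seg 3: a=5, c=M3/2=-1129/548, d=(M4−M3)/(6·2)=1129/3288, b=Δ3−h3·(2M3+M4)/6=-619/822
t_q=3/4 → seg 0, τ=3/4; S=-2+15577/1644·τ+0·τ²+-4069/1644·τ³=142467/35072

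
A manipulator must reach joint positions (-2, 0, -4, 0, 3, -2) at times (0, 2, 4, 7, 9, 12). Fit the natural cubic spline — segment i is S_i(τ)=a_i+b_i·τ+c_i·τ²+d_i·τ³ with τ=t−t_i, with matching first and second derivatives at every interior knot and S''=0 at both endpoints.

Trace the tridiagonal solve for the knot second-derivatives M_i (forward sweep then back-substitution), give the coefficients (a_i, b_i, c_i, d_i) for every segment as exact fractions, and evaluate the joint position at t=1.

  seg 0: a=-2 b=3245/1644 c=0 d=-1601/6576
  seg 1: a=0 b=-779/822 c=-1601/1096 d=3073/6576
  seg 2: a=-4 b=-1945/1644 c=184/137 d=-829/4932
  seg 3: a=0 b=1921/822 c=-93/548 d=-409/3288
  seg 4: a=3 b=68/411 c=-251/274 d=251/2466
S(1) = -591/2192

Δ: Δ0=1, Δ1=-2, Δ2=4/3, Δ3=3/2, Δ4=-5/3
row 1: diag=8, rhs=-18; c'=1/4, d'=-9/4
row 2: denom=10−2·1/4=19/2; d'=(20−2·-9/4)/(19/2)=49/19
row 3: denom=10−3·6/19=172/19; d'=(1−3·49/19)/(172/19)=-32/43
row 4: denom=10−2·19/86=411/43; d'=(-19−2·-32/43)/(411/43)=-251/137
back: M4=-251/137
back: M3=-32/43−19/86·-251/137=-93/274
back: M2=49/19−6/19·-93/274=368/137
back: M1=-9/4−1/4·368/137=-1601/548
M: M0=0, M1=-1601/548, M2=368/137, M3=-93/274, M4=-251/137, M5=0
seg 0: a=-2, c=M0/2=0, d=(M1−M0)/(6·2)=-1601/6576, b=Δ0−h0·(2M0+M1)/6=3245/1644
seg 1: a=0, c=M1/2=-1601/1096, d=(M2−M1)/(6·2)=3073/6576, b=Δ1−h1·(2M1+M2)/6=-779/822
seg 2: a=-4, c=M2/2=184/137, d=(M3−M2)/(6·3)=-829/4932, b=Δ2−h2·(2M2+M3)/6=-1945/1644
seg 3: a=0, c=M3/2=-93/548, d=(M4−M3)/(6·2)=-409/3288, b=Δ3−h3·(2M3+M4)/6=1921/822
seg 4: a=3, c=M4/2=-251/274, d=(M5−M4)/(6·3)=251/2466, b=Δ4−h4·(2M4+M5)/6=68/411
t_q=1 → seg 0, τ=1; S=-2+3245/1644·τ+0·τ²+-1601/6576·τ³=-591/2192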